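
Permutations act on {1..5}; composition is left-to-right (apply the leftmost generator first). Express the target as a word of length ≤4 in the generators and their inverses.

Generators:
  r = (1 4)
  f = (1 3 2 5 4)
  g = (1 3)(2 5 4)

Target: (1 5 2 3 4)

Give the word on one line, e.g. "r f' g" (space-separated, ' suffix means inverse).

r f' r

  after r: (1 4)
  after f': (1 5 2 3)
  after r: (1 5 2 3 4)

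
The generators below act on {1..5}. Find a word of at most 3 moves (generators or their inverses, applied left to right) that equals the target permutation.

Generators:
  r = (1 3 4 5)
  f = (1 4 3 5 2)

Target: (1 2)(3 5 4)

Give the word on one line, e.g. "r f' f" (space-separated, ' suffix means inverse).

  after f': (1 2 5 3 4)
  after r: (1 2)(3 5 4)

f' r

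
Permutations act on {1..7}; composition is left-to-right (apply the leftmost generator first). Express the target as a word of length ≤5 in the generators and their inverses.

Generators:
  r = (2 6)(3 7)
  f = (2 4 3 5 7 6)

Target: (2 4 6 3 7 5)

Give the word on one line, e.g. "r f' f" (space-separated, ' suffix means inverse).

f' f' r' f'

  after f': (2 6 7 5 3 4)
  after f': (2 7 3)(4 6 5)
  after r': (2 3 6 5 4)
  after f': (2 4 6 3 7 5)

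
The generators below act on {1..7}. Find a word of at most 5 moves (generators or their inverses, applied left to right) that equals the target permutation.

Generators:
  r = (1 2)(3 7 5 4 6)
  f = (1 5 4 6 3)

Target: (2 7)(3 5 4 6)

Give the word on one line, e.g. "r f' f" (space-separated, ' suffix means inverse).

  after r: (1 2)(3 7 5 4 6)
  after f': (1 2 3 7)
  after r: (2 7)(3 5 4 6)

r f' r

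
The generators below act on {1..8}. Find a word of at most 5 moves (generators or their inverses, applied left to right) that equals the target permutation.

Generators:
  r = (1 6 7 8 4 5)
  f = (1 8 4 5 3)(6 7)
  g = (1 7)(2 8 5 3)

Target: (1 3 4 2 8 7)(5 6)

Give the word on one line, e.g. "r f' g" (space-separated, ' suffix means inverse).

f' f' f' r g

  after f': (1 3 5 4 8)(6 7)
  after f': (1 5 8 3 4)
  after f': (1 4 3 8 5)(6 7)
  after r: (1 5 6 8)(3 4)
  after g: (1 3 4 2 8 7)(5 6)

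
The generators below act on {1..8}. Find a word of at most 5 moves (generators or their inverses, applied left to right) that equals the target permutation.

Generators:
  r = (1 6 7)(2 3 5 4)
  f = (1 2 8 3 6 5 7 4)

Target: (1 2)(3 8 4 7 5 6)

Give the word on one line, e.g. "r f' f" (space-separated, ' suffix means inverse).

  after f: (1 2 8 3 6 5 7 4)
  after f: (1 8 6 7)(2 3 5 4)
  after r': (1 8)
  after f': (1 2)(3 8 4 7 5 6)

f f r' f'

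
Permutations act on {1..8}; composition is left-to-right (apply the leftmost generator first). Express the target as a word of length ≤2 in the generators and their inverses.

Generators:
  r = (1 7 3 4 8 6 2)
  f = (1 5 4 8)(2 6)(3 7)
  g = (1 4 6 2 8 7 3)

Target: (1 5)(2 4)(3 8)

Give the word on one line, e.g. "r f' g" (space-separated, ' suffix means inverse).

  after g: (1 4 6 2 8 7 3)
  after f': (1 5)(2 4)(3 8)

g f'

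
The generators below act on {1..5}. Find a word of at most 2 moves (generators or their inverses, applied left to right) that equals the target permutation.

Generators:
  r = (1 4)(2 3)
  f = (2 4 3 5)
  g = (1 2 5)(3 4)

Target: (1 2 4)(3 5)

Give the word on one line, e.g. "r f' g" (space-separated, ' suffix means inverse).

  after r': (1 4)(2 3)
  after f': (1 2 4)(3 5)

r' f'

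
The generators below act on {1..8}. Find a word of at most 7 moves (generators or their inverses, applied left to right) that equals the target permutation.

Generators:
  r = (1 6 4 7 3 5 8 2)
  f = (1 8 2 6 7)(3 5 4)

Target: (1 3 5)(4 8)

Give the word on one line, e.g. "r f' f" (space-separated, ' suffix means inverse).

r f' r' r' f'

  after r: (1 6 4 7 3 5 8 2)
  after f': (1 2 7 4 6 5)
  after r': (1 8 5 2 4)(3 7 6)
  after r': (1 5 8 3 4 2 6 7)
  after f': (1 3 5)(4 8)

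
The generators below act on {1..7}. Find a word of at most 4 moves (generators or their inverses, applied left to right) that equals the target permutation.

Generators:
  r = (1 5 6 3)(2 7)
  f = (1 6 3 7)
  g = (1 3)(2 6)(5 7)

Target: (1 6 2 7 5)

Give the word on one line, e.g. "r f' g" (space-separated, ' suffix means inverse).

  after r': (1 3 6 5)(2 7)
  after g': (2 5 3)(6 7)
  after r': (1 3 7 5 6 2)
  after f': (1 6 2 7 5)

r' g' r' f'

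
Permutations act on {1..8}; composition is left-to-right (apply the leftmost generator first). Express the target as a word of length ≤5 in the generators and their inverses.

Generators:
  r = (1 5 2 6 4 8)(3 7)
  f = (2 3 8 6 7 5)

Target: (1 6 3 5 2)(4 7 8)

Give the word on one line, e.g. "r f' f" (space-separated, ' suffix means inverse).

  after r: (1 5 2 6 4 8)(3 7)
  after f: (1 2 7 8)(3 5)(4 6)
  after r': (1 5 7 4 2 3)
  after f: (1 2 8 6 7 4 3)
  after r: (1 6 3 5 2)(4 7 8)

r f r' f r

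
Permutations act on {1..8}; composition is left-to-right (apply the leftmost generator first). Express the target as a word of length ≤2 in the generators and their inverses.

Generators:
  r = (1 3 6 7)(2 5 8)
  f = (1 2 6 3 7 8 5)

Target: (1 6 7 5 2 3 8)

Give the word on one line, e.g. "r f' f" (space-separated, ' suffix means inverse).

f f

  after f: (1 2 6 3 7 8 5)
  after f: (1 6 7 5 2 3 8)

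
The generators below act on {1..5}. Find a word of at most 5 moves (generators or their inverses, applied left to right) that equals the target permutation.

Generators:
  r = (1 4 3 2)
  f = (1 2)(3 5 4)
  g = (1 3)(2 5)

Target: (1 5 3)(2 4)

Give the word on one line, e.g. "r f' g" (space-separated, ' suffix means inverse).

  after f': (1 2)(3 4 5)
  after f': (3 5 4)
  after g': (1 3 2 5 4)
  after f: (1 5 3)(2 4)

f' f' g' f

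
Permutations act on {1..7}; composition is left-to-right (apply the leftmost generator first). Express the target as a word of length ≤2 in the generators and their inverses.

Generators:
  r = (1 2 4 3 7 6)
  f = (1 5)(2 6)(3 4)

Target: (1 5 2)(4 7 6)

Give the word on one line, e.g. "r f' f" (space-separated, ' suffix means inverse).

  after f: (1 5)(2 6)(3 4)
  after r: (1 5 2)(4 7 6)

f r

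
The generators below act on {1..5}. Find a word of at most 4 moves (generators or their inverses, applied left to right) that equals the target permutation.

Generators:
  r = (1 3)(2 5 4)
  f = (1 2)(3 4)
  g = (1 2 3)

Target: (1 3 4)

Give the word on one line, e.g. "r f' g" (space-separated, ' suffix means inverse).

g' f g' f'

  after g': (1 3 2)
  after f: (1 4 3)
  after g': (1 4 2)
  after f': (1 3 4)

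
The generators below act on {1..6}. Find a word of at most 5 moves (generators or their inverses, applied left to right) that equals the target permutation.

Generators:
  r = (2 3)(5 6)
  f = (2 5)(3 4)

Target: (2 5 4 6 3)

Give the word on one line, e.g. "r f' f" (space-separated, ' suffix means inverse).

f' r' f r'

  after f': (2 5)(3 4)
  after r': (2 6 5 3 4)
  after f: (2 6)(4 5)
  after r': (2 5 4 6 3)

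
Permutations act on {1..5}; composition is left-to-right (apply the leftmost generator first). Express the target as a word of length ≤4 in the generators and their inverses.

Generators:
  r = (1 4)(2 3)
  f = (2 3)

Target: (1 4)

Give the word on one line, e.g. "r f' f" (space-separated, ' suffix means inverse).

  after r': (1 4)(2 3)
  after f: (1 4)
  after f: (1 4)(2 3)
  after f: (1 4)

r' f f f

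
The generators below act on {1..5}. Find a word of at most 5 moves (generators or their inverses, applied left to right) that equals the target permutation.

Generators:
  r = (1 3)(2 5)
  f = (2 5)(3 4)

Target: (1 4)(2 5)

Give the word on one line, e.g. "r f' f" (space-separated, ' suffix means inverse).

r f r

  after r: (1 3)(2 5)
  after f: (1 4 3)
  after r: (1 4)(2 5)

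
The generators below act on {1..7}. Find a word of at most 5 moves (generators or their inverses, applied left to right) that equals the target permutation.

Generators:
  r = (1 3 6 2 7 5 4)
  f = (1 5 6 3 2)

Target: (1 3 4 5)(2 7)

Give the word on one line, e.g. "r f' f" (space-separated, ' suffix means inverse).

f f r'

  after f: (1 5 6 3 2)
  after f: (1 6 2 5 3)
  after r': (1 3 4 5)(2 7)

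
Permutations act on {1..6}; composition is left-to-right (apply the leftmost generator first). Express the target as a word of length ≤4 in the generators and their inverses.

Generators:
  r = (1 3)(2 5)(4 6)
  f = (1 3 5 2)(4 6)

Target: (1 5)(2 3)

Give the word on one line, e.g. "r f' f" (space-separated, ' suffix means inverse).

f' r' r' f'

  after f': (1 2 5 3)(4 6)
  after r': (1 5)
  after r': (1 2 5 3)(4 6)
  after f': (1 5)(2 3)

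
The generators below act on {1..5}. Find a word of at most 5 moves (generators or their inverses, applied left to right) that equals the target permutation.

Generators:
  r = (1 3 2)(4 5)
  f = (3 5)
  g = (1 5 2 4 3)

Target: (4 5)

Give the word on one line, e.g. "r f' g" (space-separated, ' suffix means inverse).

  after g: (1 5 2 4 3)
  after r: (1 4 2 5)
  after f: (1 4 2 3 5)
  after g: (1 3 2)
  after r': (4 5)

g r f g r'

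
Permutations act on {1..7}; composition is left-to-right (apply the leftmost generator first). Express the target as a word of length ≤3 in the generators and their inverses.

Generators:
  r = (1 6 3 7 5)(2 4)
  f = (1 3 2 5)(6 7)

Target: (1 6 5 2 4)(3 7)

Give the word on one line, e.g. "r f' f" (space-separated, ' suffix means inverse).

  after r: (1 6 3 7 5)(2 4)
  after f: (1 7)(2 4 5 3 6)
  after f: (1 6 5 2 4)(3 7)

r f f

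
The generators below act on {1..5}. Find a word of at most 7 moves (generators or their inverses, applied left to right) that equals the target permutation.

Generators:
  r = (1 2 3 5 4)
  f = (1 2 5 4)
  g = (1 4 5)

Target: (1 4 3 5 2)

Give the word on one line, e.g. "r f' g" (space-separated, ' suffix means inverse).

  after f': (1 4 5 2)
  after r': (1 5)(2 4 3)
  after f': (1 2 5 4 3)
  after f': (3 4)
  after f': (1 4 3 5 2)

f' r' f' f' f'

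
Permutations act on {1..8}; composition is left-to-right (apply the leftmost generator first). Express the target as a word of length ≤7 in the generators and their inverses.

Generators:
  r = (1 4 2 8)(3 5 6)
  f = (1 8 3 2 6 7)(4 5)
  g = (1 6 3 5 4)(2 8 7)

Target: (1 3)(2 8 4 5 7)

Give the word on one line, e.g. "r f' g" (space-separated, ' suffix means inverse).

  after g': (1 4 5 3 6)(2 7 8)
  after f: (1 5 2)(3 7)(6 8)
  after g: (1 4)(2 6 7 5 8 3)
  after r: (1 2 3 8 5)(6 7)
  after f': (1 3)(2 8 4 5 7)

g' f g r f'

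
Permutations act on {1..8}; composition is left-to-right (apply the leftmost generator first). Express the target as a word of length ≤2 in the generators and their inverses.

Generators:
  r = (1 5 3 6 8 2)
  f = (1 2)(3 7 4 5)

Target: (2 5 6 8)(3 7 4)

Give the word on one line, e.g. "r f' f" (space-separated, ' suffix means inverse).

  after f: (1 2)(3 7 4 5)
  after r: (2 5 6 8)(3 7 4)

f r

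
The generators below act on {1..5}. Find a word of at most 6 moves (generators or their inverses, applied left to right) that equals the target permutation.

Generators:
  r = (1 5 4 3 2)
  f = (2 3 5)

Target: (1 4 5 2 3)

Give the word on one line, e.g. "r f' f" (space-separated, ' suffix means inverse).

  after r: (1 5 4 3 2)
  after r: (1 4 2 5 3)
  after f: (1 4 3)
  after f: (1 4 5 2 3)

r r f f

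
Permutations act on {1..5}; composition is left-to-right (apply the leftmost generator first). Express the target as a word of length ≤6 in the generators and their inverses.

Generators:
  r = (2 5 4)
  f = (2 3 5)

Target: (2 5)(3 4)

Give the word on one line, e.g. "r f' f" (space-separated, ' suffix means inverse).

r r f f r'

  after r: (2 5 4)
  after r: (2 4 5)
  after f: (2 4)(3 5)
  after f: (2 4 3)
  after r': (2 5)(3 4)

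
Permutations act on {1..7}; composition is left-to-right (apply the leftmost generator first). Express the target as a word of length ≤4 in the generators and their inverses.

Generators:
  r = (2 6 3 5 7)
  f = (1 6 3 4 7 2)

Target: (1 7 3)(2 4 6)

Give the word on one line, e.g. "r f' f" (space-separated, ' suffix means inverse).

  after f': (1 2 7 4 3 6)
  after f': (1 7 3)(2 4 6)

f' f'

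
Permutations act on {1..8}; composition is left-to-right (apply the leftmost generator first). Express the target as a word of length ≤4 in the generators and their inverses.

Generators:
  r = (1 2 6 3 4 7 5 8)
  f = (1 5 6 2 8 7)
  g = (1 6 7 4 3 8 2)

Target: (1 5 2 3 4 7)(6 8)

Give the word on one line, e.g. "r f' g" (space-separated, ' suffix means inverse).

f' r

  after f': (1 7 8 2 6 5)
  after r: (1 5 2 3 4 7)(6 8)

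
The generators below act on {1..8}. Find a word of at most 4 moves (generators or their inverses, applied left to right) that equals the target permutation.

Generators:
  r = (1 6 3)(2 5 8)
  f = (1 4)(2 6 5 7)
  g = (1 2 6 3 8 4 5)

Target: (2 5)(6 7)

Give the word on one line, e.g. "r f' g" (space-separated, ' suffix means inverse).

  after f': (1 4)(2 7 5 6)
  after f': (2 5)(6 7)

f' f'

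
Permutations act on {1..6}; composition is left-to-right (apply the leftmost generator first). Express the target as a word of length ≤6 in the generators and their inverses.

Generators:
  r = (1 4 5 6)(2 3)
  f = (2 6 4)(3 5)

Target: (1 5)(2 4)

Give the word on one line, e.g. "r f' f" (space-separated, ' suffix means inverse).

  after f': (2 4 6)(3 5)
  after r': (1 6 3 4 5 2)
  after f: (1 4 3 2)(5 6)
  after r: (1 5)(2 4)

f' r' f r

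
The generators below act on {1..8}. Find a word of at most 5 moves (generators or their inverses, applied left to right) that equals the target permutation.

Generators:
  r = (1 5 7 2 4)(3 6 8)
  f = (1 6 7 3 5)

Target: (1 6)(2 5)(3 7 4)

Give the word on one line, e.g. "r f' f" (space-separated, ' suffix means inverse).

r' r' r' f'

  after r': (1 4 2 7 5)(3 8 6)
  after r': (1 2 5 4 7)(3 6 8)
  after r': (1 7 4 5 2)
  after f': (1 6)(2 5)(3 7 4)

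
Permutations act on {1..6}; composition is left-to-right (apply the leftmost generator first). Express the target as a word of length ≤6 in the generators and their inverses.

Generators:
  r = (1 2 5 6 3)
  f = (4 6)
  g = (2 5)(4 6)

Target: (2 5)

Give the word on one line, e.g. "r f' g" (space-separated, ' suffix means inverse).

  after g': (2 5)(4 6)
  after f: (2 5)
  after f: (2 5)(4 6)
  after f: (2 5)

g' f f f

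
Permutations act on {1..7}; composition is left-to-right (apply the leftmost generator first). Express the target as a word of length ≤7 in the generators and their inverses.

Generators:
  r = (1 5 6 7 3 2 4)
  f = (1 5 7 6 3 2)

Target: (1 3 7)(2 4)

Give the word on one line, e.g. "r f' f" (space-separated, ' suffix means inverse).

  after f': (1 2 3 6 7 5)
  after r: (1 4)(3 7 6)
  after r: (2 4 5 6)
  after f': (1 2 4)(3 6)(5 7)
  after f': (1 3 7)(2 4)

f' r r f' f'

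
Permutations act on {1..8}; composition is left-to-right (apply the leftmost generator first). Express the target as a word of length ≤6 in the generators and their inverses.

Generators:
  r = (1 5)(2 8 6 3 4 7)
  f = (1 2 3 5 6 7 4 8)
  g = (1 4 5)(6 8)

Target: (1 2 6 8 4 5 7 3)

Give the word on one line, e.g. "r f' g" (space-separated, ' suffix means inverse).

  after g: (1 4 5)(6 8)
  after r: (1 7 2 8 3 4)
  after f': (1 6 5 3 7)(2 4 8)
  after r: (1 3 2 7 5 4 6)
  after f': (1 2 6 8 4 5 7 3)

g r f' r f'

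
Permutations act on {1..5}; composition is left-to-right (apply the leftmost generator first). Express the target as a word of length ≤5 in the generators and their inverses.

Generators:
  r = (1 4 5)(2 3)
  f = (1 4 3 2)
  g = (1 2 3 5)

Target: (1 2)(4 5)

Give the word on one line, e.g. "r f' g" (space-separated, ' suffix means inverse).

  after f: (1 4 3 2)
  after r: (1 5)(2 4)
  after g': (1 3 2 4)
  after r': (1 2)(4 5)

f r g' r'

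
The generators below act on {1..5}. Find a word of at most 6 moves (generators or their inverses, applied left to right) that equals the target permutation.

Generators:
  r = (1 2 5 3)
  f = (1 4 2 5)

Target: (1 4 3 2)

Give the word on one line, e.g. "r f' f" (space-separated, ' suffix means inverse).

  after r': (1 3 5 2)
  after r': (1 5)(2 3)
  after f': (1 2 3 4)
  after r': (2 5)(3 4)
  after f: (1 4 3 2)

r' r' f' r' f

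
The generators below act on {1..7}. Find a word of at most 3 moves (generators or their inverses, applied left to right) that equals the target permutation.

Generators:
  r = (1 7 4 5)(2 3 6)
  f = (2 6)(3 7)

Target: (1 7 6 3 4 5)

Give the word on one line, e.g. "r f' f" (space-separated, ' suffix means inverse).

f r

  after f: (2 6)(3 7)
  after r: (1 7 6 3 4 5)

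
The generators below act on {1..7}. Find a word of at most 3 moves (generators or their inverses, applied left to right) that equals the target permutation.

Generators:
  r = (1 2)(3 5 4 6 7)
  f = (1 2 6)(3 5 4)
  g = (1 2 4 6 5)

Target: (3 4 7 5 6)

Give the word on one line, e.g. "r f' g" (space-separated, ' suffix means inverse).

  after r: (1 2)(3 5 4 6 7)
  after r: (3 4 7 5 6)

r r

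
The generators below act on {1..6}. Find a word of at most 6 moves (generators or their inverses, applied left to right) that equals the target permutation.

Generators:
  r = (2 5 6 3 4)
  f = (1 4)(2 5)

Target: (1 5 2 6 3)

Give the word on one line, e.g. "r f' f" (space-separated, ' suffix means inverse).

f' r f f f

  after f': (1 4)(2 5)
  after r: (1 2 6 3 4)
  after f: (1 5 2 6 3)
  after f: (1 2 6 3 4)
  after f: (1 5 2 6 3)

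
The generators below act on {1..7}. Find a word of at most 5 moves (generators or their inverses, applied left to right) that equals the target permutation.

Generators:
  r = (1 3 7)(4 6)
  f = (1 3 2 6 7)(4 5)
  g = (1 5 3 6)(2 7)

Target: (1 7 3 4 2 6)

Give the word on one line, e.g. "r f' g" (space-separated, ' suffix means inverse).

  after f': (1 7 6 2 3)(4 5)
  after r: (2 7 4 5 6)
  after g': (1 6 7 4)(3 5)
  after f': (1 2 3 4 7 5)
  after g: (1 7 3 4 2 6)

f' r g' f' g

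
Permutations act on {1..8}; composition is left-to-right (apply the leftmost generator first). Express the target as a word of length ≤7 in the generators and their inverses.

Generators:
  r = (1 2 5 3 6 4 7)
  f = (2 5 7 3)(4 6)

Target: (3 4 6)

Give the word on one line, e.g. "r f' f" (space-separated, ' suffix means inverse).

  after f: (2 5 7 3)(4 6)
  after r': (1 7 5 4 3)
  after f': (1 5 6 4 7 2 3)
  after r': (1 2 5 3 7)
  after r': (3 4 6)

f r' f' r' r'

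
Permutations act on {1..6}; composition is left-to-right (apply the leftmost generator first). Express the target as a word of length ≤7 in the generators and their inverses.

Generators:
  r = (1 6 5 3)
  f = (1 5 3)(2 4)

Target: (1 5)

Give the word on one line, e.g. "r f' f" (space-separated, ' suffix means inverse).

  after f: (1 5 3)(2 4)
  after r: (1 3 6 5)(2 4)
  after f: (3 6)
  after r': (1 3)(5 6)
  after r': (1 5)

f r f r' r'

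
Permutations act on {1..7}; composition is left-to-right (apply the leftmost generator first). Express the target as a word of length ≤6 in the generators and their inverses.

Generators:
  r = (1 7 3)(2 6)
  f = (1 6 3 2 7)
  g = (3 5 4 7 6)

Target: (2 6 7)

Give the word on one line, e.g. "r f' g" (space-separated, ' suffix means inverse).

  after f: (1 6 3 2 7)
  after r': (1 2)(3 6 7)
  after r': (1 6)(2 3)
  after f': (2 6 7)

f r' r' f'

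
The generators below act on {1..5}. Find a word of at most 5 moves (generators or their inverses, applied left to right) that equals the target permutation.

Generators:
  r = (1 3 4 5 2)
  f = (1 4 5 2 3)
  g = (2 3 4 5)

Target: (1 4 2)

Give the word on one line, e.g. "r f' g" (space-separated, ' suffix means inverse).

f' g g r'

  after f': (1 3 2 5 4)
  after g: (1 4)
  after g: (1 5 2 3 4)
  after r': (1 4 2)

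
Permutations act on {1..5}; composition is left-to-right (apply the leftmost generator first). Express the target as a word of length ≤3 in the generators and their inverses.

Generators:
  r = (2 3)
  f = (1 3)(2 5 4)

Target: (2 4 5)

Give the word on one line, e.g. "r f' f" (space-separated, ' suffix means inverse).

f f

  after f: (1 3)(2 5 4)
  after f: (2 4 5)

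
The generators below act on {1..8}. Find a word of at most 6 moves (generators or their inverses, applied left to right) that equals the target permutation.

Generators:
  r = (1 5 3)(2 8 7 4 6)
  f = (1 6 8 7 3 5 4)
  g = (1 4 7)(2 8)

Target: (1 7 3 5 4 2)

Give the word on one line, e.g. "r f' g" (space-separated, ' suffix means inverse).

g r g f' g'

  after g: (1 4 7)(2 8)
  after r: (1 6 2 7 5 3)
  after g: (1 6 8 2)(3 4 7 5)
  after f': (2 4 8)(3 5 7)
  after g': (1 7 3 5 4 2)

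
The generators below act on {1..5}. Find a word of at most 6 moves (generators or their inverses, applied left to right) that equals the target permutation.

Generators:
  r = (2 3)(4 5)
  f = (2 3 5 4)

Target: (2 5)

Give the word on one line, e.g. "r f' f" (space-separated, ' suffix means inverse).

f r' f' f'

  after f: (2 3 5 4)
  after r': (3 4)
  after f': (2 4)(3 5)
  after f': (2 5)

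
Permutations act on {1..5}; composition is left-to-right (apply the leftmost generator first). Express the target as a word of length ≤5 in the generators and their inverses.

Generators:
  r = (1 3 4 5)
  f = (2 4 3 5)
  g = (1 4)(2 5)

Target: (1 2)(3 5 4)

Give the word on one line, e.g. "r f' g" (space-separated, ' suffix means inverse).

g r' g f f

  after g: (1 4)(2 5)
  after r': (1 3)(2 4 5)
  after g: (1 3 4 2)
  after f: (1 5 2)
  after f: (1 2)(3 5 4)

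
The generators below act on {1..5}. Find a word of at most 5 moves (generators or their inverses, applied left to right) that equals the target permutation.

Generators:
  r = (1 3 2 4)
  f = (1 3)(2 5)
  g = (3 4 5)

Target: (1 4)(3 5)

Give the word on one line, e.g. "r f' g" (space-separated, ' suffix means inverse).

r f r'

  after r: (1 3 2 4)
  after f: (2 4 3 5)
  after r': (1 4)(3 5)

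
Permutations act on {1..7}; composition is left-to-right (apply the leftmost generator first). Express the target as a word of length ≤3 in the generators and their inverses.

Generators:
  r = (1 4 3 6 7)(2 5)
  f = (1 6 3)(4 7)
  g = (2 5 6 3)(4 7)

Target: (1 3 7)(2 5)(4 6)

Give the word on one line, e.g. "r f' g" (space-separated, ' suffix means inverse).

  after f: (1 6 3)(4 7)
  after r': (1 3 7)(2 5)(4 6)

f r'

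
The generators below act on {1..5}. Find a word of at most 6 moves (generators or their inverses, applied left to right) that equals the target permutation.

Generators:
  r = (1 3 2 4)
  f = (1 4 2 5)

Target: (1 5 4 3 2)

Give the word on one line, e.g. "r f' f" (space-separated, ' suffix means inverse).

  after f: (1 4 2 5)
  after f: (1 2)(4 5)
  after f: (1 5 2 4)
  after r: (1 5 4 3 2)

f f f r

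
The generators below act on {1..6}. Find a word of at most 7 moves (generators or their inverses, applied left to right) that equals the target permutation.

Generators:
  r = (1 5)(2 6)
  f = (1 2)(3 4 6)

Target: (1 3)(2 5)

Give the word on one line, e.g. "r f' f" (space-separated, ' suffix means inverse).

f' r r r f

  after f': (1 2)(3 6 4)
  after r: (1 6 4 3 2 5)
  after r: (1 2)(3 6 4)
  after r: (1 6 4 3 2 5)
  after f: (1 3)(2 5)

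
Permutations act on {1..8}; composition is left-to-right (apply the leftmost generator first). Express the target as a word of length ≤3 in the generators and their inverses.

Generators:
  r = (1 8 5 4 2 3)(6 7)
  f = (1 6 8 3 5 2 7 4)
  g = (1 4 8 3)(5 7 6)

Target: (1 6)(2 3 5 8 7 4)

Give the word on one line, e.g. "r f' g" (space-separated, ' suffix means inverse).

  after r': (1 3 2 4 5 8)(6 7)
  after f: (1 5 3 7 8 6 4 2)
  after g': (1 6)(2 3 5 8 7 4)

r' f g'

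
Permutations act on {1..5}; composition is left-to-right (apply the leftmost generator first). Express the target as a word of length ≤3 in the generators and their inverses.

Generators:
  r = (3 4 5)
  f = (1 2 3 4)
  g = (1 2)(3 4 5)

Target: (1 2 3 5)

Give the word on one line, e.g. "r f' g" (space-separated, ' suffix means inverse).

r' f

  after r': (3 5 4)
  after f: (1 2 3 5)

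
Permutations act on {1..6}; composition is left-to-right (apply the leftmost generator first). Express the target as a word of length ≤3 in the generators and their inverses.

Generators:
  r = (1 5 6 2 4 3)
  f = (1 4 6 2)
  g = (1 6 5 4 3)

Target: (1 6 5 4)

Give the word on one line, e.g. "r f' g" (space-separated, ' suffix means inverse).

r f r

  after r: (1 5 6 2 4 3)
  after f: (1 5 2 6)(3 4)
  after r: (1 6 5 4)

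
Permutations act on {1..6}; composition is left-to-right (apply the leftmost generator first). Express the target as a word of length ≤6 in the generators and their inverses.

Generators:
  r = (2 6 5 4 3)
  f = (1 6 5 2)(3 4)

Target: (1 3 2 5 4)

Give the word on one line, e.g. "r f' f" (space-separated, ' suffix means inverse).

f r' r' f' f'

  after f: (1 6 5 2)(3 4)
  after r': (1 2)(3 5)
  after r': (1 3 6 2)(4 5)
  after f': (1 4 6 5 3)
  after f': (1 3 2 5 4)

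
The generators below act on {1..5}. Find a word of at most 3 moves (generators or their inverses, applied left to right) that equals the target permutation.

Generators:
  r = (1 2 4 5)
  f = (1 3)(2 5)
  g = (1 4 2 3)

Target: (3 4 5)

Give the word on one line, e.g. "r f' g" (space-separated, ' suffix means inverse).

  after g': (1 3 2 4)
  after r: (1 3 4 2 5)
  after f': (3 4 5)

g' r f'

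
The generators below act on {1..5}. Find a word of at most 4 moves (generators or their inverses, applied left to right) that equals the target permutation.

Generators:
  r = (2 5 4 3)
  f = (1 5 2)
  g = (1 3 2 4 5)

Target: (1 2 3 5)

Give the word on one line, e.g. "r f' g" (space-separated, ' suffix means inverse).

  after g: (1 3 2 4 5)
  after r: (1 2 3 5)

g r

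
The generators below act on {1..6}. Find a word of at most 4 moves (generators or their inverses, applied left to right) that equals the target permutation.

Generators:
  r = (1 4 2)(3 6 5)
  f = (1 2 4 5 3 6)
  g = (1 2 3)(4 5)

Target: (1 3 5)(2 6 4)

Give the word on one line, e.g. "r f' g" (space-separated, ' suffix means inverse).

  after g: (1 2 3)(4 5)
  after r': (1 4 6 3 2 5)
  after r': (2 6 5)(3 4)
  after g': (1 3 5)(2 6 4)

g r' r' g'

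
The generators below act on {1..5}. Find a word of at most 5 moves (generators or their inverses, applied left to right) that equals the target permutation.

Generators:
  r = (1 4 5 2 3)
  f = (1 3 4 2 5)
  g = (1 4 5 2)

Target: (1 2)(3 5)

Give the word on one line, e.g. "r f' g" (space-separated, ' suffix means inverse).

  after g': (1 2 5 4)
  after r: (1 3)
  after f: (1 4 2 5)
  after r': (2 4 5 3)
  after g': (1 2)(3 5)

g' r f r' g'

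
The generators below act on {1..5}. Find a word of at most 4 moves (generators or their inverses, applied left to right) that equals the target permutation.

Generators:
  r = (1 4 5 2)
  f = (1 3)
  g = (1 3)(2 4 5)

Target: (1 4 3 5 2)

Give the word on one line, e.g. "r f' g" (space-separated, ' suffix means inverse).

r' f' r' r'

  after r': (1 2 5 4)
  after f': (1 2 5 4 3)
  after r': (1 5)(2 4 3)
  after r': (1 4 3 5 2)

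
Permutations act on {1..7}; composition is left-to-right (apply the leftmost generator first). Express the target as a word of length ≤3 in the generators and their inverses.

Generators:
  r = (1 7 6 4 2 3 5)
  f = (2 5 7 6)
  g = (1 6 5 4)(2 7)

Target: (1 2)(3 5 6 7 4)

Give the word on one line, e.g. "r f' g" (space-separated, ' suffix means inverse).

  after g': (1 4 5 6)(2 7)
  after r': (1 6 5 7 4 3 2)
  after f: (1 2)(3 5 6 7 4)

g' r' f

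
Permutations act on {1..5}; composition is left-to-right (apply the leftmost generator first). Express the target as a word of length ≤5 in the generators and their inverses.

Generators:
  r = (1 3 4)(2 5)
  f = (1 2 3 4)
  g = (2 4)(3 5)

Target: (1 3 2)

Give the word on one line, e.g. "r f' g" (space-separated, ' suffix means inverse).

  after r: (1 3 4)(2 5)
  after f: (1 4 2 5 3)
  after r: (4 5)
  after g: (2 4 3 5)
  after r: (1 3 2)

r f r g r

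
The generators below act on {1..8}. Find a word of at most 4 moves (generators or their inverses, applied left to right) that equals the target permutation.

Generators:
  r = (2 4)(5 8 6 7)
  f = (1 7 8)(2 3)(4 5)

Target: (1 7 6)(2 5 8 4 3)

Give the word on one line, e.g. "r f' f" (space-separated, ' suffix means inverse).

r' f

  after r': (2 4)(5 7 6 8)
  after f: (1 7 6)(2 5 8 4 3)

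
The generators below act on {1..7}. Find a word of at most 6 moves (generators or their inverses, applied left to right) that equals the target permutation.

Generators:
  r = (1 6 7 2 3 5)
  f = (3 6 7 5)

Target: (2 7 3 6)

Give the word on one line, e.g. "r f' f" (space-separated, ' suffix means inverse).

r' r' f' r f'

  after r': (1 5 3 2 7 6)
  after r': (1 3 7)(2 6 5)
  after f': (1 5 2 3 6 7)
  after r: (2 5 3 7 6)
  after f': (2 7 3 6)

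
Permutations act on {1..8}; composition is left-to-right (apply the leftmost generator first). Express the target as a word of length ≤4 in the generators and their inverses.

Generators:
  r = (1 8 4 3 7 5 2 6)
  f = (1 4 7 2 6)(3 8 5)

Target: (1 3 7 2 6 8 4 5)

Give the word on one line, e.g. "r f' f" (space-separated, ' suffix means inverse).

f f r'

  after f: (1 4 7 2 6)(3 8 5)
  after f: (1 7 6 4 2)(3 5 8)
  after r': (1 3 7 2 6 8 4 5)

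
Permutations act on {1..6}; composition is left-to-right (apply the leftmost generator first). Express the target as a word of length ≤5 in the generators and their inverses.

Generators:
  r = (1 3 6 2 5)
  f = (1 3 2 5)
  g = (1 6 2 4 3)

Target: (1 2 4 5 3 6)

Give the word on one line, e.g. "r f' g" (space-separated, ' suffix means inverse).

g f r

  after g: (1 6 2 4 3)
  after f: (1 6 5)(2 4)
  after r: (1 2 4 5 3 6)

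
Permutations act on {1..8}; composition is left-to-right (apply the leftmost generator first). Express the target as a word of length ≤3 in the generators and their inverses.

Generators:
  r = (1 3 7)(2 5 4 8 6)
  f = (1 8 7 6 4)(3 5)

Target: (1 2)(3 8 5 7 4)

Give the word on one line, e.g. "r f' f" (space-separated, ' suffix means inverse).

  after r: (1 3 7)(2 5 4 8 6)
  after f: (1 5)(2 3 6)(4 7 8)
  after r': (1 2)(3 8 5 7 4)

r f r'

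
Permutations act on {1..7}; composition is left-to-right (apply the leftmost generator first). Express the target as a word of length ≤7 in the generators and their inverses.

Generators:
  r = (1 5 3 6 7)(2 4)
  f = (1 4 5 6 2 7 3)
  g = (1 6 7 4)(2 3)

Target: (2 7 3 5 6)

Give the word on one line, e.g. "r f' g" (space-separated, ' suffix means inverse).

g r' r' f' f'

  after g: (1 6 7 4)(2 3)
  after r': (1 3 4 7 2 5)
  after r': (1 5 7 4 6 3 2)
  after f': (1 4 5 2 3 6 7)
  after f': (2 7 3 5 6)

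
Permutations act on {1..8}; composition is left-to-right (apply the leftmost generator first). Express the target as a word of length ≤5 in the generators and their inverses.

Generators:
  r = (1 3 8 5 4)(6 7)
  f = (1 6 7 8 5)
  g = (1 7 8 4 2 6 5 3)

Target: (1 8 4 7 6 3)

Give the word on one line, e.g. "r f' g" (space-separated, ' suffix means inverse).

  after r': (1 4 5 8 3)(6 7)
  after g': (1 8 5 7 2 4 6)
  after f': (1 7 2 4)(5 6)
  after g: (1 8 4 7 6 3)

r' g' f' g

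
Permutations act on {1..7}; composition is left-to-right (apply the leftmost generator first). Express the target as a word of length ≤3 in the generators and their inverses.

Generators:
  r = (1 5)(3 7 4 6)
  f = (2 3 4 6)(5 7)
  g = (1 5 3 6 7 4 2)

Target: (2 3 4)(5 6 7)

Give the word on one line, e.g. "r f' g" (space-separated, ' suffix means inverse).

  after r: (1 5)(3 7 4 6)
  after g': (2 4 3 6 5)
  after f': (2 3 4)(5 6 7)

r g' f'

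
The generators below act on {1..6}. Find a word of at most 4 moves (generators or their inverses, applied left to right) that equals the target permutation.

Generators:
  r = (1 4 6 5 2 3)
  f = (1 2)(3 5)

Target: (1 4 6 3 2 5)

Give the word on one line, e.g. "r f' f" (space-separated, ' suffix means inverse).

  after r: (1 4 6 5 2 3)
  after f': (1 4 6 3 2 5)

r f'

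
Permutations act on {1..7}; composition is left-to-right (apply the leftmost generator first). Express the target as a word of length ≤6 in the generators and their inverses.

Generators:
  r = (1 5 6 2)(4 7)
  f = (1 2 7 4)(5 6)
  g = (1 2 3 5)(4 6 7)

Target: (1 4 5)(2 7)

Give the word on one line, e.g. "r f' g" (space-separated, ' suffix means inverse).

g' f' g g

  after g': (1 5 3 2)(4 7 6)
  after f': (1 6 7 5 3)(2 4)
  after g: (1 7)(2 6 4 3)
  after g: (1 4 5)(2 7)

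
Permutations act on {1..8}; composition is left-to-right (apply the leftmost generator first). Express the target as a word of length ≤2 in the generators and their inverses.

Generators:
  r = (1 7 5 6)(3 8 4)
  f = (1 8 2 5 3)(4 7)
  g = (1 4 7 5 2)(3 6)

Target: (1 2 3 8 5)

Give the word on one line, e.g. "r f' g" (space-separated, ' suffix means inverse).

f f

  after f: (1 8 2 5 3)(4 7)
  after f: (1 2 3 8 5)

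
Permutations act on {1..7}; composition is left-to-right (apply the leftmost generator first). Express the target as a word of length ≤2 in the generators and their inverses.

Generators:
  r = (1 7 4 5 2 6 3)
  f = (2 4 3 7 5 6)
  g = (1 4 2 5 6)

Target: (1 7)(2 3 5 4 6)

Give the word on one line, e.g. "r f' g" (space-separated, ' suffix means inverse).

f' r

  after f': (2 6 5 7 3 4)
  after r: (1 7)(2 3 5 4 6)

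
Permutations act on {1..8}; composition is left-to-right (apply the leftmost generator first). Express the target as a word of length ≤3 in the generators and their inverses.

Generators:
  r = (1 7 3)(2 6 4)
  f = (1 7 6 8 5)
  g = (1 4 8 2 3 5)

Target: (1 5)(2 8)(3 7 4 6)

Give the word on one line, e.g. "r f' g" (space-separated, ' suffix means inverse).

  after r': (1 3 7)(2 4 6)
  after g: (1 5)(2 8)(3 7 4 6)

r' g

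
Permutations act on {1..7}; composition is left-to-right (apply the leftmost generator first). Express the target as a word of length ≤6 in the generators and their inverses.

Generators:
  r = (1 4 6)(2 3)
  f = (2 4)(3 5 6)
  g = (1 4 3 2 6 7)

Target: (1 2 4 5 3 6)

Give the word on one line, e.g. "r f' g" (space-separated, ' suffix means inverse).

f' r' f' f' r

  after f': (2 4)(3 6 5)
  after r': (1 6 5 2)(3 4)
  after f': (1 5 4 6 3 2)
  after f': (1 3 4 5 2)
  after r: (1 2 4 5 3 6)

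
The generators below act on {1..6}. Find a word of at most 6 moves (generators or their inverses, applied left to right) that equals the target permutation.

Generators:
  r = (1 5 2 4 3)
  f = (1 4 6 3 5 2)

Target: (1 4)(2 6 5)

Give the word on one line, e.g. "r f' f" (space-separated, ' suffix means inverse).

  after f: (1 4 6 3 5 2)
  after r: (1 3 2 5 4 6)
  after f': (1 6 2 3 5)
  after f': (1 4)(2 6 5)

f r f' f'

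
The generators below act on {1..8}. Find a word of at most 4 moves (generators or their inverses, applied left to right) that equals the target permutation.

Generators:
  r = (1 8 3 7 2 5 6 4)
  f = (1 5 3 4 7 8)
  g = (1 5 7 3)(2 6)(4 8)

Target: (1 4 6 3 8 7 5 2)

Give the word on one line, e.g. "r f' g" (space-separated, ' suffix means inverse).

  after r': (1 4 6 5 2 7 3 8)
  after g: (1 8 5 6 7)(2 3 4)
  after g: (1 4 6 3 8 7 5 2)

r' g g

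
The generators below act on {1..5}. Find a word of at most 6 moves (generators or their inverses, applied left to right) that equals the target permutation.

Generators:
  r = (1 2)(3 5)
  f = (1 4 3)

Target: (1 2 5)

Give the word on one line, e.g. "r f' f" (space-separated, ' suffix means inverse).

  after f: (1 4 3)
  after r': (1 4 5 3 2)
  after f': (2 3)(4 5)
  after r: (1 2 5 4 3)
  after f': (1 2 5)

f r' f' r f'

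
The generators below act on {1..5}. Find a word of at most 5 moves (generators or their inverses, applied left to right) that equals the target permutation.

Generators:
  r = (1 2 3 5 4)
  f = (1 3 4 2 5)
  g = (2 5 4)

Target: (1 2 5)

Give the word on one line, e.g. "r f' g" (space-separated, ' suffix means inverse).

  after r': (1 4 5 3 2)
  after g': (1 5 3 4 2)
  after f': (1 2 5)

r' g' f'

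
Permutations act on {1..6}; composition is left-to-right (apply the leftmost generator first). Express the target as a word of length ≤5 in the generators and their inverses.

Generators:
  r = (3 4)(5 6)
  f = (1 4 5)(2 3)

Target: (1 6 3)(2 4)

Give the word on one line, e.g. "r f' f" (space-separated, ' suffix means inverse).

  after r': (3 4)(5 6)
  after f': (1 5 6 4 2 3)
  after r: (1 6 3)(2 4)

r' f' r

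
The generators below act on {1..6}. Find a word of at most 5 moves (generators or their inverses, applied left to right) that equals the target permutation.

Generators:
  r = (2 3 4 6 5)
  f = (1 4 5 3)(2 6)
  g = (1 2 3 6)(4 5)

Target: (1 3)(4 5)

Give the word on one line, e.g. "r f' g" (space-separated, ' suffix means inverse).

g r f f r'

  after g: (1 2 3 6)(4 5)
  after r: (1 3 5 6)(2 4)
  after f: (2 5)(4 6)
  after f: (1 4 2 3)(5 6)
  after r': (1 3)(4 5)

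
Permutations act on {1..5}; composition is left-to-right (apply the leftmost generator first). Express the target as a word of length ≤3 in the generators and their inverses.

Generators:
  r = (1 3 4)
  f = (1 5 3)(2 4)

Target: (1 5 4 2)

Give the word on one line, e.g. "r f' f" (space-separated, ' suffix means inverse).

f r

  after f: (1 5 3)(2 4)
  after r: (1 5 4 2)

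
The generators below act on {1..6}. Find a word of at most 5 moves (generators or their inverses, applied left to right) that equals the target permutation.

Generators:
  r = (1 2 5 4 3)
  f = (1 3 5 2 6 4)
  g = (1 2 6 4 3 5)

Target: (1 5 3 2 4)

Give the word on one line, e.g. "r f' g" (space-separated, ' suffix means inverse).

  after r': (1 3 4 5 2)
  after g': (1 4 3 6 2 5)
  after r: (1 3 6 5 2 4)
  after r: (2 3 6 4)
  after g': (1 5 3 2 4)

r' g' r r g'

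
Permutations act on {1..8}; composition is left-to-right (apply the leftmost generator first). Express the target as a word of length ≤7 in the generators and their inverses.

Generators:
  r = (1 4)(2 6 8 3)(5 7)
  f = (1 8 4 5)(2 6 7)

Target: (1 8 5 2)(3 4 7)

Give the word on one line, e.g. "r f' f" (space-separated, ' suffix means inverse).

  after f': (1 5 4 8)(2 7 6)
  after r': (1 7 2 5)(3 8 4 6)
  after f: (1 2)(3 4 7 6)(5 8)
  after r': (1 3)(2 4 5 6 8 7)
  after r': (1 8 5 2)(3 4 7)

f' r' f r' r'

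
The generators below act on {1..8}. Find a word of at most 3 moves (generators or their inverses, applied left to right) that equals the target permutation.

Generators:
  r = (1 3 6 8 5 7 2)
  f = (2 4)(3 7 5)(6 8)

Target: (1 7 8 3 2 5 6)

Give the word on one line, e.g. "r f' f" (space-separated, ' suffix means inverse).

  after r': (1 2 7 5 8 6 3)
  after r': (1 7 8 3 2 5 6)

r' r'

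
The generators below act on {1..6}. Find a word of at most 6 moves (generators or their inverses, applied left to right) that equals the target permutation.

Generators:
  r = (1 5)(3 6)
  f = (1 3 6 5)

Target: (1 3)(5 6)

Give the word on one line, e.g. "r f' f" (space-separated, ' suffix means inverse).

f' f' r r r

  after f': (1 5 6 3)
  after f': (1 6)(3 5)
  after r: (1 3)(5 6)
  after r: (1 6)(3 5)
  after r: (1 3)(5 6)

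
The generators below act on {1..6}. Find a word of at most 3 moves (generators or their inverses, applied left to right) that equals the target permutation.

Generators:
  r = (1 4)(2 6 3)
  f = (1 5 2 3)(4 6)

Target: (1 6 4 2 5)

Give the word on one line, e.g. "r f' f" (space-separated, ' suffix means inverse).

  after f': (1 3 2 5)(4 6)
  after r: (1 2 5 4 3 6)
  after r: (1 6 4 2 5)

f' r r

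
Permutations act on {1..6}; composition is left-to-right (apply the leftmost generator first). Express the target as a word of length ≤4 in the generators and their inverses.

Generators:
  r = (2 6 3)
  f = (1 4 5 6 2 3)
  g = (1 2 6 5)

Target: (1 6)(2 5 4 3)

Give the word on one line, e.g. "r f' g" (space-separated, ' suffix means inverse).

  after f': (1 3 2 6 5 4)
  after g: (1 3 6)(2 5 4)
  after r': (1 6)(2 5 4 3)

f' g r'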